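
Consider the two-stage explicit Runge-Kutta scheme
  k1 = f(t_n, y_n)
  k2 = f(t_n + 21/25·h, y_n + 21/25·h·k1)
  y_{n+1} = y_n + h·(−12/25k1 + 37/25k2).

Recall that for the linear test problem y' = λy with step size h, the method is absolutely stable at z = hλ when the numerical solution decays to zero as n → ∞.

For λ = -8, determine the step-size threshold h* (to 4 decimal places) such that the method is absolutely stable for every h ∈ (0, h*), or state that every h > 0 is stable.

Test eqn y'=λy, z=hλ:
  k1=λy_n ⇒ h·k1=z·y_n;  k2=λ(1+21/25z)y_n ⇒ h·k2=z(1+21/25z)y_n
  y_{n+1}/y_n = 1 − 12/25z + 37/25z(1+21/25z) = 1 + z + 777/625z²
  R(z) = 1 + z + 777/625z².

Solve |R(x)|<1 on ℝ⁻.
x=-0.46: |R|=0.8031
R=1: x+777/625x²=0 ⇒ x=−625/777=-0.8044; min R=1−1/(4·777/625)=0.7989>−1
Confirm numerically:
  x=-0.710: |R|=0.91670 <1
  x=-0.694: |R|=0.90477 <1
  x=-0.480: |R|=0.80643 <1
  x=-0.360: |R|=0.80112 <1
  x=-1.164: |R|=1.52041 >1
  x=-0.965: |R|=1.19270 >1
Interval (-0.8044, 0).

(-0.8044,0); λ=-8 ⇒ h* = (625/777)/8 = 0.1005.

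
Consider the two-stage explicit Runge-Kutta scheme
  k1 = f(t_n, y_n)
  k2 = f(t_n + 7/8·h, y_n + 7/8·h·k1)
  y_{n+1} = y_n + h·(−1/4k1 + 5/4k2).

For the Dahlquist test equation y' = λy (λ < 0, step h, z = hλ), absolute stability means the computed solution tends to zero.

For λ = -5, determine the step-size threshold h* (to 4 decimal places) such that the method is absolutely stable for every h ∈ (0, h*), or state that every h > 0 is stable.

Set f=λy, z=hλ:
  k1=λy_n ⇒ h·k1=z·y_n;  k2=λ(1+7/8z)y_n ⇒ h·k2=z(1+7/8z)y_n
  y_{n+1}/y_n = 1 − 1/4z + 5/4z(1+7/8z) = 1 + z + 35/32z²
  so R(z) = 1 + z + 35/32z².

Solve |R(x)|<1 on ℝ⁻.
x=-0.85: |R|=0.9402
R=1: x+35/32x²=0 ⇒ x=−32/35=-0.9143; min R=1−1/(4·35/32)=0.7714>−1
Confirm numerically:
  x=-0.827: |R|=0.92105 <1
  x=-0.729: |R|=0.85226 <1
  x=-0.509: |R|=0.77437 <1
  x=-0.483: |R|=0.77216 <1
  x=-1.310: |R|=1.56698 >1
  x=-1.260: |R|=1.47644 >1
  x=-1.175: |R|=1.33506 >1
Stable set (-0.9143, 0).

(-0.9143,0); λ=-5 ⇒ h* = (32/35)/5 = 0.1829.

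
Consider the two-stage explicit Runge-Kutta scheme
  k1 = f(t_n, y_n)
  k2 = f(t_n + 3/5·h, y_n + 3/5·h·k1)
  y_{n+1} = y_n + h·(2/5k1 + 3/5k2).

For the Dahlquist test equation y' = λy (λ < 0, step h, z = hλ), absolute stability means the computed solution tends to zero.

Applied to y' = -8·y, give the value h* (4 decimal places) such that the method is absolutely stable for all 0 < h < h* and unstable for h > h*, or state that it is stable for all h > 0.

(-2.7778,0); λ=-8 ⇒ h* = (25/9)/8 = 0.3472.

Test eqn y'=λy, z=hλ:
  k1=λy_n ⇒ h·k1=z·y_n;  k2=λ(1+3/5z)y_n ⇒ h·k2=z(1+3/5z)y_n
  y_{n+1}/y_n = 1 + 2/5z + 3/5z(1+3/5z) = 1 + z + 9/25z²
  ⇒ R(z) = 1 + z + 9/25z².

Find x<0 with |R(x)|<1.
x=-0.94: |R|=0.3781
R=1: x+9/25x²=0 ⇒ x=−25/9=-2.7778; min R=1−1/(4·9/25)=0.3056>−1
Confirm numerically:
  x=-2.290: |R|=0.59788 <1
  x=-1.698: |R|=0.33995 <1
  x=-1.153: |R|=0.32559 <1
  x=-3.224: |R|=1.51790 >1
  x=-3.177: |R|=1.45660 >1
So |R|<1 on (-2.7778, 0).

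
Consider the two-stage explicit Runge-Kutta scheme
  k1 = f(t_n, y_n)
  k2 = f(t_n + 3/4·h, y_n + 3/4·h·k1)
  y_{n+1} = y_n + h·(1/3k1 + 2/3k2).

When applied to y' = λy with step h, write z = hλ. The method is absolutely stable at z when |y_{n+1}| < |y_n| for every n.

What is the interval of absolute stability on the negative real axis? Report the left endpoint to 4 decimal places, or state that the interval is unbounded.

(-2.0000, 0).

With y'=λy (z=hλ):
  k1=λy_n ⇒ h·k1=z·y_n;  k2=λ(1+3/4z)y_n ⇒ h·k2=z(1+3/4z)y_n
  y_{n+1}/y_n = 1 + 1/3z + 2/3z(1+3/4z) = 1 + z + 1/2z²
  Hence R(z) = 1 + z + 1/2z².

Boundary: |R(x)|=1, x<0.
x=-1.34: |R|=0.5578
R=1: x+1/2x²=0 ⇒ x=−2=-2.0000; min R=1−1/(4·1/2)=0.5000>−1
Confirm numerically:
  x=-1.201: |R|=0.52020 <1
  x=-1.108: |R|=0.50583 <1
  x=-1.007: |R|=0.50002 <1
  x=-2.535: |R|=1.67811 >1
  x=-2.171: |R|=1.18562 >1
Stable set (-2.0000, 0).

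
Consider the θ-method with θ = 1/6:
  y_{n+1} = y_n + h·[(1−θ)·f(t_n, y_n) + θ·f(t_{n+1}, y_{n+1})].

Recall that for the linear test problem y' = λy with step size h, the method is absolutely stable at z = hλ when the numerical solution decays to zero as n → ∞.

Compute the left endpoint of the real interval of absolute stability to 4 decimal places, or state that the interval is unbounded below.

With y'=λy (z=hλ):
  y_{n+1} = y_n + z·[5/6·y_n + 1/6·y_{n+1}] ⇒ (1 − 1/6z)y_{n+1} = (1 + 5/6z)y_n
  R(z) = (1 + 5/6z)/(1 − 1/6z).

Find x<0 with |R(x)|<1.
x=-1.43: |R|=0.1548
R=−1: 1+5/6x = −1+1/6x ⇒ -2/3x=2 ⇒ x=2/(-2/3)=-3.0000
Confirm numerically:
  x=-2.889: |R|=0.95005 <1
  x=-1.833: |R|=0.40406 <1
  x=-1.710: |R|=0.33074 <1
  x=-3.523: |R|=1.21968 >1
  x=-3.386: |R|=1.16450 >1
Interval (-3.0000, 0).

z* = -3.0000.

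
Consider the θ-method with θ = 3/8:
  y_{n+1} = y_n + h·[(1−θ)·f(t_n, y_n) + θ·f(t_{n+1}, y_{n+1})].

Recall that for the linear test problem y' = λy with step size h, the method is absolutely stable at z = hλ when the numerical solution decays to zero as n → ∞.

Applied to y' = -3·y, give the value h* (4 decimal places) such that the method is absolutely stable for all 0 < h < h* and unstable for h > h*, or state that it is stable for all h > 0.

(-8.0000,0); λ=-3 ⇒ h* = (8)/3 = 2.6667.

With y'=λy (z=hλ):
  y_{n+1} = y_n + z·[5/8·y_n + 3/8·y_{n+1}] ⇒ (1 − 3/8z)y_{n+1} = (1 + 5/8z)y_n
  Hence R(z) = (1 + 5/8z)/(1 − 3/8z).

Find x<0 with |R(x)|<1.
x=-0.37: |R|=0.6751
R=−1: 1+5/8x = −1+3/8x ⇒ -1/4x=2 ⇒ x=2/(-1/4)=-8.0000
Confirm numerically:
  x=-6.443: |R|=0.88606 <1
  x=-4.239: |R|=0.63692 <1
  x=-3.283: |R|=0.47145 <1
  x=-8.588: |R|=1.03483 >1
  x=-8.170: |R|=1.01046 >1
So |R|<1 on (-8.0000, 0).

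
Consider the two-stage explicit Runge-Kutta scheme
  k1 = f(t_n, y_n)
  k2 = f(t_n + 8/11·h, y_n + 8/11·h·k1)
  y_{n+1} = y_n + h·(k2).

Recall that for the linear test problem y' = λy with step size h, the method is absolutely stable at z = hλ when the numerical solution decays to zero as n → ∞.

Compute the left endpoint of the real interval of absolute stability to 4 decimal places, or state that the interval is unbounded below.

On y'=λy, z=hλ:
  k1=λy_n ⇒ h·k1=z·y_n;  k2=λ(1+8/11z)y_n ⇒ h·k2=z(1+8/11z)y_n
  y_{n+1}/y_n = 1 + z(1+8/11z) = 1 + z + 8/11z²
  R(z) = 1 + z + 8/11z².

Solve |R(x)|<1 on ℝ⁻.
x=-1.7: |R|=1.4018
R=1: x+8/11x²=0 ⇒ x=−11/8=-1.3750; min R=1−1/(4·8/11)=0.6562>−1
Confirm numerically:
  x=-1.335: |R|=0.96116 <1
  x=-0.678: |R|=0.65632 <1
  x=-0.634: |R|=0.65833 <1
  x=-1.817: |R|=1.58408 >1
  x=-1.699: |R|=1.40035 >1
  x=-1.400: |R|=1.02545 >1
Interval (-1.3750, 0).

left endpoint -1.3750.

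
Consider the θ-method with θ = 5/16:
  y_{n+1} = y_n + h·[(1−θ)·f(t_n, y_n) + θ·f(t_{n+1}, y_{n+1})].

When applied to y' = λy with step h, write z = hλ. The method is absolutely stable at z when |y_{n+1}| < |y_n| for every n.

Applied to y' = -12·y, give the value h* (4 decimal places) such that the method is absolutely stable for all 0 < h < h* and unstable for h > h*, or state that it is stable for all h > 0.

(-5.3333,0); λ=-12 ⇒ h* = (16/3)/12 = 0.4444.

Set f=λy, z=hλ:
  y_{n+1} = y_n + z·[11/16·y_n + 5/16·y_{n+1}] ⇒ (1 − 5/16z)y_{n+1} = (1 + 11/16z)y_n
  ⇒ R(z) = (1 + 11/16z)/(1 − 5/16z).

Find x<0 with |R(x)|<1.
x=-1.64: |R|=0.0843
R=−1: 1+11/16x = −1+5/16x ⇒ -3/8x=2 ⇒ x=2/(-3/8)=-5.3333
Confirm numerically:
  x=-3.695: |R|=0.71487 <1
  x=-3.307: |R|=0.62631 <1
  x=-2.531: |R|=0.41323 <1
  x=-5.920: |R|=1.07719 >1
  x=-5.898: |R|=1.07448 >1
Interval (-5.3333, 0).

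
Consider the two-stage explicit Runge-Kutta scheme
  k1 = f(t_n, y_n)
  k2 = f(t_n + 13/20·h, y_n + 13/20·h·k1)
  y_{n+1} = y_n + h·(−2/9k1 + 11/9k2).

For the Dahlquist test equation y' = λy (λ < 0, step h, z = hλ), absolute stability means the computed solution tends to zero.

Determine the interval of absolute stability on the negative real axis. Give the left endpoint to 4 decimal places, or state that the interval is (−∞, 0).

Set f=λy, z=hλ:
  k1=λy_n ⇒ h·k1=z·y_n;  k2=λ(1+13/20z)y_n ⇒ h·k2=z(1+13/20z)y_n
  y_{n+1}/y_n = 1 − 2/9z + 11/9z(1+13/20z) = 1 + z + 143/180z²
  ⇒ R(z) = 1 + z + 143/180z².

Solve |R(x)|<1 on ℝ⁻.
x=-0.61: |R|=0.6856
R=1: x+143/180x²=0 ⇒ x=−180/143=-1.2587; min R=1−1/(4·143/180)=0.6853>−1
Confirm numerically:
  x=-1.048: |R|=0.82454 <1
  x=-0.772: |R|=0.70148 <1
  x=-0.514: |R|=0.69589 <1
  x=-1.664: |R|=1.53573 >1
  x=-1.552: |R|=1.36158 >1
  x=-1.304: |R|=1.04689 >1
Stable set (-1.2587, 0).

(-1.2587, 0).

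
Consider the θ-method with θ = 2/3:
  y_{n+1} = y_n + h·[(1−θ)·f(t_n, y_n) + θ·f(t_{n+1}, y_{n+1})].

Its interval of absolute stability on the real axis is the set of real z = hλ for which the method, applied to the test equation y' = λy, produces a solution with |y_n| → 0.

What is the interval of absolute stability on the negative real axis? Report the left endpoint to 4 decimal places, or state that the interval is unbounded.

On y'=λy, z=hλ:
  y_{n+1} = y_n + z·[1/3·y_n + 2/3·y_{n+1}] ⇒ (1 − 2/3z)y_{n+1} = (1 + 1/3z)y_n
  so R(z) = (1 + 1/3z)/(1 − 2/3z).

Need |R(x)|<1, x<0.
x=-0.82: |R|=0.4698
x=-2: |R|=0.1429
x=-10: |R|=0.3043
x=-100: |R|=0.4778
θ=2/3≥1/2 ⇒ |1+1/3x|<|1−2/3x| ∀x<0 ⇒ unbounded interval.

(−∞, 0) — no finite endpoint.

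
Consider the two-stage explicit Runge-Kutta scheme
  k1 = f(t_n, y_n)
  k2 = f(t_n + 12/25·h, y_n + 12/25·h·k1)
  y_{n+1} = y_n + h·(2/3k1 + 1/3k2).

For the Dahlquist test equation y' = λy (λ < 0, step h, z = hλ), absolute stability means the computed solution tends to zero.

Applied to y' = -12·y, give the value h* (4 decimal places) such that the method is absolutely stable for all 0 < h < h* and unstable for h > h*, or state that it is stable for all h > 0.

Set f=λy, z=hλ:
  k1=λy_n ⇒ h·k1=z·y_n;  k2=λ(1+12/25z)y_n ⇒ h·k2=z(1+12/25z)y_n
  y_{n+1}/y_n = 1 + 2/3z + 1/3z(1+12/25z) = 1 + z + 4/25z²
  R(z) = 1 + z + 4/25z².

Need |R(x)|<1, x<0.
x=-0.89: |R|=0.2367
R=1: x+4/25x²=0 ⇒ x=−25/4=-6.2500; min R=1−1/(4·4/25)=-0.5625>−1
Confirm numerically:
  x=-6.104: |R|=0.85741 <1
  x=-5.800: |R|=0.58240 <1
  x=-4.354: |R|=0.32083 <1
  x=-2.634: |R|=0.52393 <1
  x=-6.834: |R|=1.63857 >1
  x=-6.503: |R|=1.26324 >1
Stable set (-6.2500, 0).

(-6.2500,0); λ=-12 ⇒ h* = (25/4)/12 = 0.5208.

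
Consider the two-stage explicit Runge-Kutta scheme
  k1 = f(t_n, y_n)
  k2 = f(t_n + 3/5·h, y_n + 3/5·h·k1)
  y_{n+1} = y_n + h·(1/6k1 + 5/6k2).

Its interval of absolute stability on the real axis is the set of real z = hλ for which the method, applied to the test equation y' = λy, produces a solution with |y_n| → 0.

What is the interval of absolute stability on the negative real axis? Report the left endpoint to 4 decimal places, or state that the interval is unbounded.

Test eqn y'=λy, z=hλ:
  k1=λy_n ⇒ h·k1=z·y_n;  k2=λ(1+3/5z)y_n ⇒ h·k2=z(1+3/5z)y_n
  y_{n+1}/y_n = 1 + 1/6z + 5/6z(1+3/5z) = 1 + z + 1/2z²
  so R(z) = 1 + z + 1/2z².

Boundary: |R(x)|=1, x<0.
x=-0.93: |R|=0.5025
R=1: x+1/2x²=0 ⇒ x=−2=-2.0000; min R=1−1/(4·1/2)=0.5000>−1
Confirm numerically:
  x=-1.853: |R|=0.86380 <1
  x=-1.617: |R|=0.69034 <1
  x=-1.365: |R|=0.56661 <1
  x=-1.056: |R|=0.50157 <1
  x=-2.060: |R|=1.06180 >1
  x=-2.053: |R|=1.05440 >1
So |R|<1 on (-2.0000, 0).

(-2.0000, 0).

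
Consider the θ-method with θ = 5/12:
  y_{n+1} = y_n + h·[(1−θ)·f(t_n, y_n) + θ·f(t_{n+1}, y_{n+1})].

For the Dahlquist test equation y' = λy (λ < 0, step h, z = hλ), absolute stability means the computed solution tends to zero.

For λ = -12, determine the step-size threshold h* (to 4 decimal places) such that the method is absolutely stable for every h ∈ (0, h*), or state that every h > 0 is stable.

Set f=λy, z=hλ:
  y_{n+1} = y_n + z·[7/12·y_n + 5/12·y_{n+1}] ⇒ (1 − 5/12z)y_{n+1} = (1 + 7/12z)y_n
  so R(z) = (1 + 7/12z)/(1 − 5/12z).

Boundary: |R(x)|=1, x<0.
x=-0.7: |R|=0.4581
R=−1: 1+7/12x = −1+5/12x ⇒ -1/6x=2 ⇒ x=2/(-1/6)=-12.0000
Confirm numerically:
  x=-11.944: |R|=0.99844 <1
  x=-9.916: |R|=0.93232 <1
  x=-7.154: |R|=0.79711 <1
  x=-12.526: |R|=1.01410 >1
  x=-12.083: |R|=1.00229 >1
Interval (-12.0000, 0).

(-12.0000,0); λ=-12 ⇒ h* = (12)/12 = 1.0000.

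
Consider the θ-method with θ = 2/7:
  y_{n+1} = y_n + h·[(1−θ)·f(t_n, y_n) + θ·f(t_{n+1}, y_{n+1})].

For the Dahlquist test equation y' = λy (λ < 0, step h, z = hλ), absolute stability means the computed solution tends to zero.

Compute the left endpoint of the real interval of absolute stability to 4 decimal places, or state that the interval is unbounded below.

Set f=λy, z=hλ:
  y_{n+1} = y_n + z·[5/7·y_n + 2/7·y_{n+1}] ⇒ (1 − 2/7z)y_{n+1} = (1 + 5/7z)y_n
  ⇒ R(z) = (1 + 5/7z)/(1 − 2/7z).

Boundary: |R(x)|=1, x<0.
x=-1.59: |R|=0.0933
R=−1: 1+5/7x = −1+2/7x ⇒ -3/7x=2 ⇒ x=2/(-3/7)=-4.6667
Confirm numerically:
  x=-4.062: |R|=0.88006 <1
  x=-2.610: |R|=0.49509 <1
  x=-2.176: |R|=0.34179 <1
  x=-5.132: |R|=1.08086 >1
  x=-5.116: |R|=1.07823 >1
Stable set (-4.6667, 0).

left endpoint -4.6667.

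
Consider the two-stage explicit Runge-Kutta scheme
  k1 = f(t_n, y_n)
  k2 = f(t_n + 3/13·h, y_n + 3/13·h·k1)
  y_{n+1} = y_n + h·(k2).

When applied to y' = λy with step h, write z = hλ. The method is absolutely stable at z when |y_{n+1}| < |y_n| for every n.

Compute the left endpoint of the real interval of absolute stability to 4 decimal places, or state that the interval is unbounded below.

z* = -4.3333.

With y'=λy (z=hλ):
  k1=λy_n ⇒ h·k1=z·y_n;  k2=λ(1+3/13z)y_n ⇒ h·k2=z(1+3/13z)y_n
  y_{n+1}/y_n = 1 + z(1+3/13z) = 1 + z + 3/13z²
  so R(z) = 1 + z + 3/13z².

Solve |R(x)|<1 on ℝ⁻.
x=-1.06: |R|=0.1993
R=1: x+3/13x²=0 ⇒ x=−13/3=-4.3333; min R=1−1/(4·3/13)=-0.0833>−1
Confirm numerically:
  x=-3.818: |R|=0.54595 <1
  x=-3.128: |R|=0.12993 <1
  x=-2.158: |R|=0.08332 <1
  x=-4.917: |R|=1.66228 >1
  x=-4.896: |R|=1.63573 >1
  x=-4.808: |R|=1.52666 >1
So |R|<1 on (-4.3333, 0).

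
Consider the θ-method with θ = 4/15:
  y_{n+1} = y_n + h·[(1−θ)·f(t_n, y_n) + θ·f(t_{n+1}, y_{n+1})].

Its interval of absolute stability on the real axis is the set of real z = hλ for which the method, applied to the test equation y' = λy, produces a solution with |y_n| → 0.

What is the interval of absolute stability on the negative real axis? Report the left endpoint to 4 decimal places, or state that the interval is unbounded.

With y'=λy (z=hλ):
  y_{n+1} = y_n + z·[11/15·y_n + 4/15·y_{n+1}] ⇒ (1 − 4/15z)y_{n+1} = (1 + 11/15z)y_n
  so R(z) = (1 + 11/15z)/(1 − 4/15z).

Find x<0 with |R(x)|<1.
x=-1.23: |R|=0.0738
R=−1: 1+11/15x = −1+4/15x ⇒ -7/15x=2 ⇒ x=2/(-7/15)=-4.2857
Confirm numerically:
  x=-3.761: |R|=0.87775 <1
  x=-3.026: |R|=0.67466 <1
  x=-2.628: |R|=0.54516 <1
  x=-1.941: |R|=0.27899 <1
  x=-4.828: |R|=1.11063 >1
  x=-4.771: |R|=1.09967 >1
  x=-4.531: |R|=1.05184 >1
So |R|<1 on (-4.2857, 0).

(-4.2857, 0).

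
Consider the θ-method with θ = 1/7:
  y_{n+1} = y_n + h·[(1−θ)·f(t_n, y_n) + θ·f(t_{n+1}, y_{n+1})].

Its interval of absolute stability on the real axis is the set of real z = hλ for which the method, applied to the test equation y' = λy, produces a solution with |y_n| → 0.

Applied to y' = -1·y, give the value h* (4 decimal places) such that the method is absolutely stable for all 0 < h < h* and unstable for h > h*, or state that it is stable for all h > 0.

(-2.8000,0); λ=-1 ⇒ h* = (14/5)/1 = 2.8000.

On y'=λy, z=hλ:
  y_{n+1} = y_n + z·[6/7·y_n + 1/7·y_{n+1}] ⇒ (1 − 1/7z)y_{n+1} = (1 + 6/7z)y_n
  R(z) = (1 + 6/7z)/(1 − 1/7z).

Find x<0 with |R(x)|<1.
x=-0.91: |R|=0.1947
R=−1: 1+6/7x = −1+1/7x ⇒ -5/7x=2 ⇒ x=2/(-5/7)=-2.8000
Confirm numerically:
  x=-2.358: |R|=0.76384 <1
  x=-1.846: |R|=0.46077 <1
  x=-1.817: |R|=0.44255 <1
  x=-1.202: |R|=0.02585 <1
  x=-3.062: |R|=1.13019 >1
  x=-3.009: |R|=1.10441 >1
So |R|<1 on (-2.8000, 0).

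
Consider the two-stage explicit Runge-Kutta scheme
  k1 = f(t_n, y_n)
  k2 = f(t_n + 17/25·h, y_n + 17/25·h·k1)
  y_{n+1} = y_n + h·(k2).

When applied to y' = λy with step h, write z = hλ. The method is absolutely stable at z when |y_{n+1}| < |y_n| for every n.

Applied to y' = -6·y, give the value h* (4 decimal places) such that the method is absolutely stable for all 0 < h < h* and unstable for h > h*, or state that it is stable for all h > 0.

(-1.4706,0); λ=-6 ⇒ h* = (25/17)/6 = 0.2451.

With y'=λy (z=hλ):
  k1=λy_n ⇒ h·k1=z·y_n;  k2=λ(1+17/25z)y_n ⇒ h·k2=z(1+17/25z)y_n
  y_{n+1}/y_n = 1 + z(1+17/25z) = 1 + z + 17/25z²
  Hence R(z) = 1 + z + 17/25z².

Find x<0 with |R(x)|<1.
x=-0.67: |R|=0.6353
R=1: x+17/25x²=0 ⇒ x=−25/17=-1.4706; min R=1−1/(4·17/25)=0.6324>−1
Confirm numerically:
  x=-1.372: |R|=0.90802 <1
  x=-1.327: |R|=0.87043 <1
  x=-1.197: |R|=0.77731 <1
  x=-0.758: |R|=0.63270 <1
  x=-1.859: |R|=1.49100 >1
  x=-1.509: |R|=1.03942 >1
So |R|<1 on (-1.4706, 0).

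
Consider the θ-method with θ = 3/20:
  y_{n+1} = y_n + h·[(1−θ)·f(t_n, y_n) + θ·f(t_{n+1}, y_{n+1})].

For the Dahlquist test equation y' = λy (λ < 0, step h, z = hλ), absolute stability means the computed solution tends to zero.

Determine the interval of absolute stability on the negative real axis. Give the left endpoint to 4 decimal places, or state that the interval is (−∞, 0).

z∈(-2.8571,0).

With y'=λy (z=hλ):
  y_{n+1} = y_n + z·[17/20·y_n + 3/20·y_{n+1}] ⇒ (1 − 3/20z)y_{n+1} = (1 + 17/20z)y_n
  so R(z) = (1 + 17/20z)/(1 − 3/20z).

Solve |R(x)|<1 on ℝ⁻.
x=-1.72: |R|=0.3672
R=−1: 1+17/20x = −1+3/20x ⇒ -7/10x=2 ⇒ x=2/(-7/10)=-2.8571
Confirm numerically:
  x=-2.062: |R|=0.57489 <1
  x=-1.825: |R|=0.43278 <1
  x=-1.510: |R|=0.23115 <1
  x=-1.449: |R|=0.19029 <1
  x=-3.282: |R|=1.19929 >1
  x=-3.076: |R|=1.10483 >1
  x=-2.896: |R|=1.01896 >1
Stable set (-2.8571, 0).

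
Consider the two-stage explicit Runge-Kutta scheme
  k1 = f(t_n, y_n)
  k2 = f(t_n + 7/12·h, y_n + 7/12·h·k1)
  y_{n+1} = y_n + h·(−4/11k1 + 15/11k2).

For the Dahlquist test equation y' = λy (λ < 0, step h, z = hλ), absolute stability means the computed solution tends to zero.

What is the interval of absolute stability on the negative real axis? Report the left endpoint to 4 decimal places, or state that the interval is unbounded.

(-1.2571, 0).

Set f=λy, z=hλ:
  k1=λy_n ⇒ h·k1=z·y_n;  k2=λ(1+7/12z)y_n ⇒ h·k2=z(1+7/12z)y_n
  y_{n+1}/y_n = 1 − 4/11z + 15/11z(1+7/12z) = 1 + z + 35/44z²
  ⇒ R(z) = 1 + z + 35/44z².

Boundary: |R(x)|=1, x<0.
x=-0.9: |R|=0.7443
R=1: x+35/44x²=0 ⇒ x=−44/35=-1.2571; min R=1−1/(4·35/44)=0.6857>−1
Confirm numerically:
  x=-0.862: |R|=0.72906 <1
  x=-0.823: |R|=0.71578 <1
  x=-0.805: |R|=0.71047 <1
  x=-0.574: |R|=0.68808 <1
  x=-1.769: |R|=1.72026 >1
  x=-1.332: |R|=1.07931 >1
So |R|<1 on (-1.2571, 0).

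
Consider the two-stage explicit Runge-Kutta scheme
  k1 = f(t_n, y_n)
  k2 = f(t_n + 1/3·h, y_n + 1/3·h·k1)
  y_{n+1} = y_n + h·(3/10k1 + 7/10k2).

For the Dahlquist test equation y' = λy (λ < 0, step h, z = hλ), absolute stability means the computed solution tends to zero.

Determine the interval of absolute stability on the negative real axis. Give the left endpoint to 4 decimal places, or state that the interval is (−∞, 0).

On y'=λy, z=hλ:
  k1=λy_n ⇒ h·k1=z·y_n;  k2=λ(1+1/3z)y_n ⇒ h·k2=z(1+1/3z)y_n
  y_{n+1}/y_n = 1 + 3/10z + 7/10z(1+1/3z) = 1 + z + 7/30z²
  Hence R(z) = 1 + z + 7/30z².

Solve |R(x)|<1 on ℝ⁻.
x=-1.73: |R|=0.0317
R=1: x+7/30x²=0 ⇒ x=−30/7=-4.2857; min R=1−1/(4·7/30)=-0.0714>−1
Confirm numerically:
  x=-3.826: |R|=0.58960 <1
  x=-2.488: |R|=0.04363 <1
  x=-2.483: |R|=0.04443 <1
  x=-2.214: |R|=0.07025 <1
  x=-4.444: |R|=1.16413 >1
  x=-4.382: |R|=1.09845 >1
Interval (-4.2857, 0).

z∈(-4.2857,0).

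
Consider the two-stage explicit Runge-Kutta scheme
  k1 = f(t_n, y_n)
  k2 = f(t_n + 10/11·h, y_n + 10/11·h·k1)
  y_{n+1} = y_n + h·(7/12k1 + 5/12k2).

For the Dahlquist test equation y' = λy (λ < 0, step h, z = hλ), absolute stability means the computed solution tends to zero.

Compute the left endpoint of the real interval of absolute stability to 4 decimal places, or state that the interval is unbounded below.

With y'=λy (z=hλ):
  k1=λy_n ⇒ h·k1=z·y_n;  k2=λ(1+10/11z)y_n ⇒ h·k2=z(1+10/11z)y_n
  y_{n+1}/y_n = 1 + 7/12z + 5/12z(1+10/11z) = 1 + z + 25/66z²
  R(z) = 1 + z + 25/66z².

Find x<0 with |R(x)|<1.
x=-0.88: |R|=0.4133
R=1: x+25/66x²=0 ⇒ x=−66/25=-2.6400; min R=1−1/(4·25/66)=0.3400>−1
Confirm numerically:
  x=-2.443: |R|=0.81770 <1
  x=-2.130: |R|=0.58852 <1
  x=-2.007: |R|=0.51878 <1
  x=-1.903: |R|=0.46875 <1
  x=-3.221: |R|=1.70886 >1
  x=-2.913: |R|=1.30123 >1
Interval (-2.6400, 0).

left endpoint -2.6400.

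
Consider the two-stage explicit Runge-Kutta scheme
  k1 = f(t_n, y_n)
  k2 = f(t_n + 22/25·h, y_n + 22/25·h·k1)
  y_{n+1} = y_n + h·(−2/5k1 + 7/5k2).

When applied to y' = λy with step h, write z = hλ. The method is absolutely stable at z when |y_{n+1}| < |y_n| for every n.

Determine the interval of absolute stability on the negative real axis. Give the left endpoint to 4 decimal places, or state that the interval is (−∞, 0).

Set f=λy, z=hλ:
  k1=λy_n ⇒ h·k1=z·y_n;  k2=λ(1+22/25z)y_n ⇒ h·k2=z(1+22/25z)y_n
  y_{n+1}/y_n = 1 − 2/5z + 7/5z(1+22/25z) = 1 + z + 154/125z²
  ⇒ R(z) = 1 + z + 154/125z².

Boundary: |R(x)|=1, x<0.
x=-1.7: |R|=2.8605
R=1: x+154/125x²=0 ⇒ x=−125/154=-0.8117; min R=1−1/(4·154/125)=0.7971>−1
Confirm numerically:
  x=-0.754: |R|=0.94641 <1
  x=-0.636: |R|=0.86234 <1
  x=-0.600: |R|=0.84352 <1
  x=-0.434: |R|=0.79805 <1
  x=-1.399: |R|=2.01227 >1
  x=-1.060: |R|=1.32428 >1
  x=-0.870: |R|=1.06250 >1
Interval (-0.8117, 0).

(-0.8117, 0).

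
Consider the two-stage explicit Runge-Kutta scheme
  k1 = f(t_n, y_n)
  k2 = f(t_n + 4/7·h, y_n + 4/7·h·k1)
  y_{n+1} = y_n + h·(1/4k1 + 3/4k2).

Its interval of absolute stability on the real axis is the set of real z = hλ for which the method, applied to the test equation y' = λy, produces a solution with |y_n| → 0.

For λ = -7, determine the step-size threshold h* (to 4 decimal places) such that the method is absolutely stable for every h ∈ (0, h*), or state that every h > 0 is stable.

(-2.3333,0); λ=-7 ⇒ h* = (7/3)/7 = 0.3333.

With y'=λy (z=hλ):
  k1=λy_n ⇒ h·k1=z·y_n;  k2=λ(1+4/7z)y_n ⇒ h·k2=z(1+4/7z)y_n
  y_{n+1}/y_n = 1 + 1/4z + 3/4z(1+4/7z) = 1 + z + 3/7z²
  ⇒ R(z) = 1 + z + 3/7z².

Find x<0 with |R(x)|<1.
x=-0.88: |R|=0.4519
R=1: x+3/7x²=0 ⇒ x=−7/3=-2.3333; min R=1−1/(4·3/7)=0.4167>−1
Confirm numerically:
  x=-2.072: |R|=0.76794 <1
  x=-2.040: |R|=0.74354 <1
  x=-1.356: |R|=0.43203 <1
  x=-2.768: |R|=1.51564 >1
  x=-2.618: |R|=1.31940 >1
  x=-2.504: |R|=1.18315 >1
Stable set (-2.3333, 0).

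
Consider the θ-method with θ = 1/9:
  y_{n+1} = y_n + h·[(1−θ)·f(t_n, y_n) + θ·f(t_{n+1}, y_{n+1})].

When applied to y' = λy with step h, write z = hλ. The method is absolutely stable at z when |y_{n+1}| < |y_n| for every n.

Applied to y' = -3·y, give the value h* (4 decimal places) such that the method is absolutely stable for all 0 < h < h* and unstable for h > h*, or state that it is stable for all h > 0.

(-2.5714,0); λ=-3 ⇒ h* = (18/7)/3 = 0.8571.

With y'=λy (z=hλ):
  y_{n+1} = y_n + z·[8/9·y_n + 1/9·y_{n+1}] ⇒ (1 − 1/9z)y_{n+1} = (1 + 8/9z)y_n
  R(z) = (1 + 8/9z)/(1 − 1/9z).

Boundary: |R(x)|=1, x<0.
x=-1.31: |R|=0.1435
R=−1: 1+8/9x = −1+1/9x ⇒ -7/9x=2 ⇒ x=2/(-7/9)=-2.5714
Confirm numerically:
  x=-2.288: |R|=0.82424 <1
  x=-2.232: |R|=0.78846 <1
  x=-1.756: |R|=0.46932 <1
  x=-2.741: |R|=1.10110 >1
  x=-2.659: |R|=1.05258 >1
Stable set (-2.5714, 0).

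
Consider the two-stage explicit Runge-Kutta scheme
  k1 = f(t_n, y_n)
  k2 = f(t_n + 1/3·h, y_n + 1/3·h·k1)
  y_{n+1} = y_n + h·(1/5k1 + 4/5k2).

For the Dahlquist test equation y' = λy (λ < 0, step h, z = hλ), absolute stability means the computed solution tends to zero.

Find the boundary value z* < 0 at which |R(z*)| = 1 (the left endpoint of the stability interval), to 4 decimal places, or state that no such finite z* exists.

z* = -3.7500.

Test eqn y'=λy, z=hλ:
  k1=λy_n ⇒ h·k1=z·y_n;  k2=λ(1+1/3z)y_n ⇒ h·k2=z(1+1/3z)y_n
  y_{n+1}/y_n = 1 + 1/5z + 4/5z(1+1/3z) = 1 + z + 4/15z²
  ⇒ R(z) = 1 + z + 4/15z².

Find x<0 with |R(x)|<1.
x=-1.39: |R|=0.1252
R=1: x+4/15x²=0 ⇒ x=−15/4=-3.7500; min R=1−1/(4·4/15)=0.0625>−1
Confirm numerically:
  x=-3.624: |R|=0.87823 <1
  x=-2.622: |R|=0.21130 <1
  x=-2.480: |R|=0.16011 <1
  x=-1.788: |R|=0.06452 <1
  x=-4.240: |R|=1.55403 >1
  x=-4.060: |R|=1.33563 >1
Interval (-3.7500, 0).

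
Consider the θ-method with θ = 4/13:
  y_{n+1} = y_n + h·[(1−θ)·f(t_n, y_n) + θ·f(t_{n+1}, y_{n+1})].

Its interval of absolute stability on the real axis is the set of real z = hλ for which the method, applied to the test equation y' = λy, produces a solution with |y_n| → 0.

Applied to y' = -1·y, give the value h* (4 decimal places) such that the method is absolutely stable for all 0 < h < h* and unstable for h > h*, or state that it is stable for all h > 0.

(-5.2000,0); λ=-1 ⇒ h* = (26/5)/1 = 5.2000.

On y'=λy, z=hλ:
  y_{n+1} = y_n + z·[9/13·y_n + 4/13·y_{n+1}] ⇒ (1 − 4/13z)y_{n+1} = (1 + 9/13z)y_n
  R(z) = (1 + 9/13z)/(1 − 4/13z).

Solve |R(x)|<1 on ℝ⁻.
x=-1.38: |R|=0.0313
R=−1: 1+9/13x = −1+4/13x ⇒ -5/13x=2 ⇒ x=2/(-5/13)=-5.2000
Confirm numerically:
  x=-5.162: |R|=0.99435 <1
  x=-2.742: |R|=0.48723 <1
  x=-2.737: |R|=0.48576 <1
  x=-5.488: |R|=1.04120 >1
  x=-5.260: |R|=1.00881 >1
Stable set (-5.2000, 0).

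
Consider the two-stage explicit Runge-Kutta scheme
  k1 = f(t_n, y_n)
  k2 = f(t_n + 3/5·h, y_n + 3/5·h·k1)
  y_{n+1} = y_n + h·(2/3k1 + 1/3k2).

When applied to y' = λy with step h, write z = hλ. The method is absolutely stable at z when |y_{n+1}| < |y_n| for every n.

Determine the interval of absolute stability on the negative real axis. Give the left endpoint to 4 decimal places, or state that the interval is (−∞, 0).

(-5.0000, 0).

With y'=λy (z=hλ):
  k1=λy_n ⇒ h·k1=z·y_n;  k2=λ(1+3/5z)y_n ⇒ h·k2=z(1+3/5z)y_n
  y_{n+1}/y_n = 1 + 2/3z + 1/3z(1+3/5z) = 1 + z + 1/5z²
  so R(z) = 1 + z + 1/5z².

Find x<0 with |R(x)|<1.
x=-0.56: |R|=0.5027
R=1: x+1/5x²=0 ⇒ x=−5=-5.0000; min R=1−1/(4·1/5)=-0.2500>−1
Confirm numerically:
  x=-4.641: |R|=0.66678 <1
  x=-2.868: |R|=0.22292 <1
  x=-2.538: |R|=0.24971 <1
  x=-2.041: |R|=0.20786 <1
  x=-5.582: |R|=1.64974 >1
  x=-5.470: |R|=1.51418 >1
  x=-5.251: |R|=1.26360 >1
Interval (-5.0000, 0).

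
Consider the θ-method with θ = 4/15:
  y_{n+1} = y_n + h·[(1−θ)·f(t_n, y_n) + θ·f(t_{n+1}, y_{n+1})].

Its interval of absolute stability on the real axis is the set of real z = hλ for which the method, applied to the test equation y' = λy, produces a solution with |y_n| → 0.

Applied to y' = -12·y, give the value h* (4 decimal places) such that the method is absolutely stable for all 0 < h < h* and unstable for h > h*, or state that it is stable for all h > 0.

Set f=λy, z=hλ:
  y_{n+1} = y_n + z·[11/15·y_n + 4/15·y_{n+1}] ⇒ (1 − 4/15z)y_{n+1} = (1 + 11/15z)y_n
  so R(z) = (1 + 11/15z)/(1 − 4/15z).

Find x<0 with |R(x)|<1.
x=-0.92: |R|=0.2612
R=−1: 1+11/15x = −1+4/15x ⇒ -7/15x=2 ⇒ x=2/(-7/15)=-4.2857
Confirm numerically:
  x=-4.182: |R|=0.97712 <1
  x=-3.762: |R|=0.87800 <1
  x=-3.092: |R|=0.69468 <1
  x=-2.424: |R|=0.47230 <1
  x=-4.851: |R|=1.11502 >1
  x=-4.363: |R|=1.01667 >1
Interval (-4.2857, 0).

(-4.2857,0); λ=-12 ⇒ h* = (30/7)/12 = 0.3571.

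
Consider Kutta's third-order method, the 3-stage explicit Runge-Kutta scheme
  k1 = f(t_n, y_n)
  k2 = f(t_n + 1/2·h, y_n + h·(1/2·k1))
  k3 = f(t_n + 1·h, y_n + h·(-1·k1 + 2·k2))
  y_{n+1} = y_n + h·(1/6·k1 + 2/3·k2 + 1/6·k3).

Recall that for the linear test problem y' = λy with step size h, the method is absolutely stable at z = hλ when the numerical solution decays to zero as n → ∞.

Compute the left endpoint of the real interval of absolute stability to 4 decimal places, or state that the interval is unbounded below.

On y'=λy, z=hλ:
  order 3, 3-stage ⇒ R(z)=1+z+z^2/2+z^3/6
  (e.g. R(-1.41)=0.11685, |R|=0.11685)

Find x<0 with |R(x)|<1.
x=-1.41: |R|=0.1168
|R(-1.86)|=0.2027 |R(-0.95)|=0.3584 |R(-0.83)|=0.4192
Bisect:
  x_lo=-3.0637 |R|=2.1635  x_hi=-0.1622 |R|=0.8503
  mid=-1.61295 |R|=0.01153 →hi
  mid=-2.33835 |R|=0.73538 →hi
  mid=-2.70104 |R|=1.33753 →lo
  mid=-2.51970 |R|=1.01146 →lo
  mid=-2.42902 |R|=0.86755 →hi
  mid=-2.47436 |R|=0.93799 →hi
  mid=-2.49703 |R|=0.97434 →hi
  mid=-2.50836 |R|=0.99281 →hi
  ...
  [-2.51279,-2.51261] ⇒ x*=-2.5127
So |R|<1 on (-2.5127, 0).

z* = -2.5127.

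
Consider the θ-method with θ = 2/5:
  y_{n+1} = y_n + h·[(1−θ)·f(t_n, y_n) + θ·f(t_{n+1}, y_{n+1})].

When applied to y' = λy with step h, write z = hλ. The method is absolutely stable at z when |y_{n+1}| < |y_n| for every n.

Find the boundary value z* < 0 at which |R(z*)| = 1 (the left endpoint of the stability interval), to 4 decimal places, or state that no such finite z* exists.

On y'=λy, z=hλ:
  y_{n+1} = y_n + z·[3/5·y_n + 2/5·y_{n+1}] ⇒ (1 − 2/5z)y_{n+1} = (1 + 3/5z)y_n
  Hence R(z) = (1 + 3/5z)/(1 − 2/5z).

Need |R(x)|<1, x<0.
x=-1.03: |R|=0.2705
R=−1: 1+3/5x = −1+2/5x ⇒ -1/5x=2 ⇒ x=2/(-1/5)=-10.0000
Confirm numerically:
  x=-9.475: |R|=0.97808 <1
  x=-6.690: |R|=0.81991 <1
  x=-6.019: |R|=0.76635 <1
  x=-4.020: |R|=0.54141 <1
  x=-10.438: |R|=1.01693 >1
  x=-10.401: |R|=1.01554 >1
  x=-10.083: |R|=1.00330 >1
Stable set (-10.0000, 0).

z* = -10.0000.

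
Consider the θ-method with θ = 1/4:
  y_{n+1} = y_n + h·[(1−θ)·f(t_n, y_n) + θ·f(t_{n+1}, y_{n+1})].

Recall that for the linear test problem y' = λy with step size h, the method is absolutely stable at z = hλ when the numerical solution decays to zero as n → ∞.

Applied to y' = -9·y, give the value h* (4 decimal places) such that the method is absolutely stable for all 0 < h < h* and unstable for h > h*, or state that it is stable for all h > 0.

Set f=λy, z=hλ:
  y_{n+1} = y_n + z·[3/4·y_n + 1/4·y_{n+1}] ⇒ (1 − 1/4z)y_{n+1} = (1 + 3/4z)y_n
  so R(z) = (1 + 3/4z)/(1 − 1/4z).

Solve |R(x)|<1 on ℝ⁻.
x=-0.88: |R|=0.2787
R=−1: 1+3/4x = −1+1/4x ⇒ -1/2x=2 ⇒ x=2/(-1/2)=-4.0000
Confirm numerically:
  x=-3.496: |R|=0.86553 <1
  x=-2.796: |R|=0.64567 <1
  x=-2.522: |R|=0.54676 <1
  x=-2.088: |R|=0.37188 <1
  x=-4.201: |R|=1.04902 >1
  x=-4.162: |R|=1.03970 >1
  x=-4.151: |R|=1.03705 >1
Interval (-4.0000, 0).

(-4.0000,0); λ=-9 ⇒ h* = (4)/9 = 0.4444.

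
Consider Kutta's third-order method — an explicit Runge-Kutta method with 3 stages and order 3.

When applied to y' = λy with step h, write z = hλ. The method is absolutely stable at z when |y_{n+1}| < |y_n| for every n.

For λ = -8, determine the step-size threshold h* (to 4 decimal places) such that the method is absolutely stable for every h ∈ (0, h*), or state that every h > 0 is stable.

(-2.5127,0); λ=-8 ⇒ h* = 0.3141.

With y'=λy (z=hλ):
  order 3, 3-stage ⇒ R(z)=1+z+z^2/2+z^3/6
  (e.g. R(-1.1)=0.28317, |R|=0.28317)

Boundary: |R(x)|=1, x<0.
x=-1.1: |R|=0.2832
|R(-1.98)|=0.3135 |R(-1.4)|=0.1227 |R(-1.1)|=0.2832
Bisect:
  x_lo=-3.4054 |R|=3.1890  x_hi=-0.3837 |R|=0.6805
  mid=-1.89458 |R|=0.23327 →hi
  mid=-2.65000 |R|=1.24035 →lo
  mid=-2.27229 |R|=0.64606 →hi
  mid=-2.46114 |R|=0.91714 →hi
  mid=-2.55557 |R|=1.07181 →lo
  mid=-2.50836 |R|=0.99280 →hi
  mid=-2.53196 |R|=1.03188 →lo
  ...
  [-2.51278,-2.51260] ⇒ x*=-2.5127
Stable set (-2.5127, 0).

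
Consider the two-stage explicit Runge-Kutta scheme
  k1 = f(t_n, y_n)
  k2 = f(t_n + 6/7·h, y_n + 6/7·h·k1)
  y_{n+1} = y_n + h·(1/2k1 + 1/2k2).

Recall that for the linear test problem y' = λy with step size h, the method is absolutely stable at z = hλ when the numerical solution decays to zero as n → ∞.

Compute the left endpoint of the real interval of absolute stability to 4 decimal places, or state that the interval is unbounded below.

On y'=λy, z=hλ:
  k1=λy_n ⇒ h·k1=z·y_n;  k2=λ(1+6/7z)y_n ⇒ h·k2=z(1+6/7z)y_n
  y_{n+1}/y_n = 1 + 1/2z + 1/2z(1+6/7z) = 1 + z + 3/7z²
  Hence R(z) = 1 + z + 3/7z².

Need |R(x)|<1, x<0.
x=-0.77: |R|=0.4841
R=1: x+3/7x²=0 ⇒ x=−7/3=-2.3333; min R=1−1/(4·3/7)=0.4167>−1
Confirm numerically:
  x=-2.301: |R|=0.96811 <1
  x=-1.681: |R|=0.53004 <1
  x=-1.536: |R|=0.47513 <1
  x=-1.424: |R|=0.44505 <1
  x=-2.676: |R|=1.39299 >1
  x=-2.573: |R|=1.26428 >1
Stable set (-2.3333, 0).

z* = -2.3333.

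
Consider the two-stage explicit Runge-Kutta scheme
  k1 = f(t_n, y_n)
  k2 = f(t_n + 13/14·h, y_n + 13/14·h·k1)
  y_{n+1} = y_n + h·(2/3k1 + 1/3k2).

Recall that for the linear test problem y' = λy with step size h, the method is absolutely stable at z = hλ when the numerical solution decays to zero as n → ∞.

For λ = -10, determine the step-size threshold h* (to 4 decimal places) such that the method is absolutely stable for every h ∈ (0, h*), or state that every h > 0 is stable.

With y'=λy (z=hλ):
  k1=λy_n ⇒ h·k1=z·y_n;  k2=λ(1+13/14z)y_n ⇒ h·k2=z(1+13/14z)y_n
  y_{n+1}/y_n = 1 + 2/3z + 1/3z(1+13/14z) = 1 + z + 13/42z²
  so R(z) = 1 + z + 13/42z².

Boundary: |R(x)|=1, x<0.
x=-1.67: |R|=0.1932
R=1: x+13/42x²=0 ⇒ x=−42/13=-3.2308; min R=1−1/(4·13/42)=0.1923>−1
Confirm numerically:
  x=-3.155: |R|=0.92601 <1
  x=-2.864: |R|=0.67487 <1
  x=-2.446: |R|=0.40585 <1
  x=-1.889: |R|=0.21548 <1
  x=-3.801: |R|=1.67088 >1
  x=-3.758: |R|=1.61327 >1
  x=-3.336: |R|=1.10866 >1
Stable set (-3.2308, 0).

(-3.2308,0); λ=-10 ⇒ h* = (42/13)/10 = 0.3231.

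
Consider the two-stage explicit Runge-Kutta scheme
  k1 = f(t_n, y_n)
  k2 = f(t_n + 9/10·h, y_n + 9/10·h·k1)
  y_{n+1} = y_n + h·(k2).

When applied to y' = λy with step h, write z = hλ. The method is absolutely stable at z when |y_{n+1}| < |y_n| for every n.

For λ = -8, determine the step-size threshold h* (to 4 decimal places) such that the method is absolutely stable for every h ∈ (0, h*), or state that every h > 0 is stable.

(-1.1111,0); λ=-8 ⇒ h* = (10/9)/8 = 0.1389.

With y'=λy (z=hλ):
  k1=λy_n ⇒ h·k1=z·y_n;  k2=λ(1+9/10z)y_n ⇒ h·k2=z(1+9/10z)y_n
  y_{n+1}/y_n = 1 + z(1+9/10z) = 1 + z + 9/10z²
  so R(z) = 1 + z + 9/10z².

Solve |R(x)|<1 on ℝ⁻.
x=-0.61: |R|=0.7249
R=1: x+9/10x²=0 ⇒ x=−10/9=-1.1111; min R=1−1/(4·9/10)=0.7222>−1
Confirm numerically:
  x=-0.947: |R|=0.86013 <1
  x=-0.845: |R|=0.79762 <1
  x=-0.734: |R|=0.75088 <1
  x=-0.479: |R|=0.72750 <1
  x=-1.700: |R|=1.90100 >1
  x=-1.671: |R|=1.84202 >1
  x=-1.614: |R|=1.73050 >1
So |R|<1 on (-1.1111, 0).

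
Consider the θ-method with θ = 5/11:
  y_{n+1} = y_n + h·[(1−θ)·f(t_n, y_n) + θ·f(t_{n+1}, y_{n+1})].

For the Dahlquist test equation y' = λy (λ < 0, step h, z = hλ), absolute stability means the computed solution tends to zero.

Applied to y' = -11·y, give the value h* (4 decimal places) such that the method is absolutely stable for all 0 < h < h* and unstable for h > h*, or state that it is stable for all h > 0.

(-22.0000,0); λ=-11 ⇒ h* = (22)/11 = 2.0000.

On y'=λy, z=hλ:
  y_{n+1} = y_n + z·[6/11·y_n + 5/11·y_{n+1}] ⇒ (1 − 5/11z)y_{n+1} = (1 + 6/11z)y_n
  Hence R(z) = (1 + 6/11z)/(1 − 5/11z).

Boundary: |R(x)|=1, x<0.
x=-1.64: |R|=0.0604
R=−1: 1+6/11x = −1+5/11x ⇒ -1/11x=2 ⇒ x=2/(-1/11)=-22.0000
Confirm numerically:
  x=-18.990: |R|=0.97159 <1
  x=-15.949: |R|=0.93332 <1
  x=-12.451: |R|=0.86965 <1
  x=-22.339: |R|=1.00276 >1
  x=-22.235: |R|=1.00192 >1
Interval (-22.0000, 0).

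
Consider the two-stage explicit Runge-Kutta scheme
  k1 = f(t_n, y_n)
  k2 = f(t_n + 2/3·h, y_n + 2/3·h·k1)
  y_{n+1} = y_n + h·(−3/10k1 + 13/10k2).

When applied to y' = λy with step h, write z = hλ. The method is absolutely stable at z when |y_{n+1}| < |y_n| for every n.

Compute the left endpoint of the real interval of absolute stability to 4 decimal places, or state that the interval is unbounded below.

Set f=λy, z=hλ:
  k1=λy_n ⇒ h·k1=z·y_n;  k2=λ(1+2/3z)y_n ⇒ h·k2=z(1+2/3z)y_n
  y_{n+1}/y_n = 1 − 3/10z + 13/10z(1+2/3z) = 1 + z + 13/15z²
  Hence R(z) = 1 + z + 13/15z².

Boundary: |R(x)|=1, x<0.
x=-1.75: |R|=1.9042
R=1: x+13/15x²=0 ⇒ x=−15/13=-1.1538; min R=1−1/(4·13/15)=0.7115>−1
Confirm numerically:
  x=-1.113: |R|=0.96060 <1
  x=-0.920: |R|=0.81355 <1
  x=-0.894: |R|=0.79867 <1
  x=-0.886: |R|=0.79433 <1
  x=-1.707: |R|=1.81834 >1
  x=-1.249: |R|=1.10300 >1
So |R|<1 on (-1.1538, 0).

z* = -1.1538.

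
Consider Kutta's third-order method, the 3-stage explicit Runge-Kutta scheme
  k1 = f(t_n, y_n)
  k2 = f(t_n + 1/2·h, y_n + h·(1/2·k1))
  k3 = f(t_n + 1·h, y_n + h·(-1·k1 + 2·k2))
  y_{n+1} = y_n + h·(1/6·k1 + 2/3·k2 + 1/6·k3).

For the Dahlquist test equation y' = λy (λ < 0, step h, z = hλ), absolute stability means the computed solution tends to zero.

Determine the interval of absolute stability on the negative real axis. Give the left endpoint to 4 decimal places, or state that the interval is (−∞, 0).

(-2.5127, 0).

On y'=λy, z=hλ:
  order 3, 3-stage ⇒ R(z)=1+z+z^2/2+z^3/6
  (e.g. R(-1.13)=0.26797, |R|=0.26797)

Solve |R(x)|<1 on ℝ⁻.
x=-1.13: |R|=0.2680
|R(-2.05)|=0.3846 |R(-1.97)|=0.3038 |R(-1.85)|=0.1940
Bisect:
  x_lo=-3.2065 |R|=2.5605  x_hi=-0.1991 |R|=0.8194
  mid=-1.70281 |R|=0.07593 →hi
  mid=-2.45467 |R|=0.90704 →hi
  mid=-2.83061 |R|=1.60440 →lo
  mid=-2.64264 |R|=1.22670 →lo
  mid=-2.54866 |R|=1.06003 →lo
  mid=-2.50167 |R|=0.98188 →hi
  mid=-2.52516 |R|=1.02053 →lo
  mid=-2.51341 |R|=1.00110 →lo
  ...
  [-2.51286,-2.51268] ⇒ x*=-2.5127
So |R|<1 on (-2.5127, 0).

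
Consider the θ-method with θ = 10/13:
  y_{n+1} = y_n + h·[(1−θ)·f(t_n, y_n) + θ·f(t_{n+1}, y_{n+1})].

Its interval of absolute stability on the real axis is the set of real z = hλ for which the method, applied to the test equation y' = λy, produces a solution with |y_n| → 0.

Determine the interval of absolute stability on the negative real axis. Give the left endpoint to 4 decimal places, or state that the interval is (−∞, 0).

Set f=λy, z=hλ:
  y_{n+1} = y_n + z·[3/13·y_n + 10/13·y_{n+1}] ⇒ (1 − 10/13z)y_{n+1} = (1 + 3/13z)y_n
  ⇒ R(z) = (1 + 3/13z)/(1 − 10/13z).

Boundary: |R(x)|=1, x<0.
x=-1.76: |R|=0.2523
x=-2: |R|=0.2121
x=-10: |R|=0.1504
x=-100: |R|=0.2833
θ=10/13≥1/2 ⇒ |1+3/13x|<|1−10/13x| ∀x<0 ⇒ stable on all of ℝ⁻.

interval (−∞, 0).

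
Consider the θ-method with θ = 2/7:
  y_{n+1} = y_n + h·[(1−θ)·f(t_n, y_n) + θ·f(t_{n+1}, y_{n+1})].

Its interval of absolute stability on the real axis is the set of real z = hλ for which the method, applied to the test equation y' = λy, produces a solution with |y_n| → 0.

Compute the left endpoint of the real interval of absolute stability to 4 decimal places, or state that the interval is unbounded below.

z* = -4.6667.

With y'=λy (z=hλ):
  y_{n+1} = y_n + z·[5/7·y_n + 2/7·y_{n+1}] ⇒ (1 − 2/7z)y_{n+1} = (1 + 5/7z)y_n
  so R(z) = (1 + 5/7z)/(1 − 2/7z).

Boundary: |R(x)|=1, x<0.
x=-1.29: |R|=0.0574
R=−1: 1+5/7x = −1+2/7x ⇒ -3/7x=2 ⇒ x=2/(-3/7)=-4.6667
Confirm numerically:
  x=-4.438: |R|=0.95679 <1
  x=-3.569: |R|=0.76708 <1
  x=-2.221: |R|=0.35877 <1
  x=-5.220: |R|=1.09518 >1
  x=-4.927: |R|=1.04634 >1
  x=-4.915: |R|=1.04427 >1
Interval (-4.6667, 0).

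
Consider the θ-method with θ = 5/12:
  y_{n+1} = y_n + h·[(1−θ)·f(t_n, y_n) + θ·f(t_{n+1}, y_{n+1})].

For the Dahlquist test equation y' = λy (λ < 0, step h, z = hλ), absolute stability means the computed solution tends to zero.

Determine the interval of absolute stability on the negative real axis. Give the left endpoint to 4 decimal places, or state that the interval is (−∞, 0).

With y'=λy (z=hλ):
  y_{n+1} = y_n + z·[7/12·y_n + 5/12·y_{n+1}] ⇒ (1 − 5/12z)y_{n+1} = (1 + 7/12z)y_n
  R(z) = (1 + 7/12z)/(1 − 5/12z).

Find x<0 with |R(x)|<1.
x=-0.38: |R|=0.6719
R=−1: 1+7/12x = −1+5/12x ⇒ -1/6x=2 ⇒ x=2/(-1/6)=-12.0000
Confirm numerically:
  x=-11.896: |R|=0.99709 <1
  x=-10.575: |R|=0.95607 <1
  x=-8.371: |R|=0.86523 <1
  x=-12.506: |R|=1.01358 >1
  x=-12.174: |R|=1.00478 >1
Stable set (-12.0000, 0).

(-12.0000, 0).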